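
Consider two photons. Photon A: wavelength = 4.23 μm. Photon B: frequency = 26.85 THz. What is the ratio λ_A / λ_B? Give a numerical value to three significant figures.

λ_A = 4.230 × 10^-6 m (from wavelength = 4.23 μm, via λ given directly).
λ_B = 1.117 × 10^-5 m (from frequency = 26.85 THz, via λ = c/f).
Ratio = 4.230 × 10^-6 / 1.117 × 10^-5 = 0.379.

0.379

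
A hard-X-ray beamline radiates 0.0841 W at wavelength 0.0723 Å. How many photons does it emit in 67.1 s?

2.05e14 photons

Total energy: E_total = P·t = 0.0841 × 67.1 = 5.643 J.
Per-photon energy: E = 2.748e-14 J.
N = E_total / E_photon = 2.05e14.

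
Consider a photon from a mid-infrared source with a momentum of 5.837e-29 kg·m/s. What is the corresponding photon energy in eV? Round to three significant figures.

Apply E = pc: E = 1.750e-20 J.
Converting to eV: E = 0.1092 eV ≈ 0.109 eV.

0.109 eV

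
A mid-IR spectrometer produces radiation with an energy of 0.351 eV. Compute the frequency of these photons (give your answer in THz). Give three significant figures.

(h = 6.62607015e-34 J·s, 1 eV = 1.602176634e-19 J.)
Convert to SI: E = 0.351 eV = 5.6236e-20 J.
Since f = E/h for a photon, f = 8.487e13 Hz.
Converting to THz: f = 84.87 THz ≈ 84.9 THz.

84.9 THz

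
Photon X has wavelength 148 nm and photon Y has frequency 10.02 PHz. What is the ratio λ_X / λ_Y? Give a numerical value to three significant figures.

λ_X = 1.480 × 10^-7 m (from wavelength = 148 nm, via λ given directly).
λ_Y = 2.992 × 10^-8 m (from frequency = 10.02 PHz, via λ = c/f).
Ratio = 1.480 × 10^-7 / 2.992 × 10^-8 = 4.95.

4.95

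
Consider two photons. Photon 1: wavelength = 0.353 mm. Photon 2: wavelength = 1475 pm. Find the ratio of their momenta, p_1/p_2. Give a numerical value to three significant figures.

4.18e-6

p_1 = 1.877e-30 kg·m/s (from wavelength = 0.353 mm, via p = h/λ).
p_2 = 4.492e-25 kg·m/s (from wavelength = 1475 pm, via p = h/λ).
Ratio = 1.877e-30 / 4.492e-25 = 4.18e-6.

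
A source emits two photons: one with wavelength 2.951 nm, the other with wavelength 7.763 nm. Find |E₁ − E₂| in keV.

0.260 keV

Using E = hc/λ: E₁ = 6.7314 × 10^-17 J, E₂ = 2.5589 × 10^-17 J.
|ΔE| = |6.7314 × 10^-17 − 2.5589 × 10^-17| = 4.17 × 10^-17 J = 0.260 keV.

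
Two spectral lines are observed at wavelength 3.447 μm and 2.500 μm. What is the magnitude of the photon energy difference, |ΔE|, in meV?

Using E = hc/λ: E₁ = 5.7628 × 10^-20 J, E₂ = 7.9458 × 10^-20 J.
|ΔE| = |5.7628 × 10^-20 − 7.9458 × 10^-20| = 2.18 × 10^-20 J = 136 meV.

136 meV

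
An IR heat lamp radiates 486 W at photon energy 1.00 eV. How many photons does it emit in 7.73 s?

2.34 × 10^22 photons

Total energy: E_total = P·t = 486 × 7.73 = 3757 J.
Per-photon energy: E = 1.602 × 10^-19 J.
N = E_total / E_photon = 2.34 × 10^22.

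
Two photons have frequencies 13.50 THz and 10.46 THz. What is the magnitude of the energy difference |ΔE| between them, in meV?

Using E = hf: E₁ = 8.9452e-21 J, E₂ = 6.9309e-21 J.
|ΔE| = |8.9452e-21 − 6.9309e-21| = 2.01e-21 J = 12.6 meV.

12.6 meV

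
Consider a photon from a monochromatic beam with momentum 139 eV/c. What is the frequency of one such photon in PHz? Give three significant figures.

33.6 PHz

Take h = 6.62607015 × 10^-34 J·s, c = 2.99792458 × 10^8 m/s, 1 eV = 1.602176634 × 10^-19 J.
In SI units: p = 139 eV/c = 7.4286 × 10^-26 kg·m/s.
Since f = pc/h for a photon, f = 3.361 × 10^16 Hz.
Converting to PHz: f = 33.61 PHz ≈ 33.6 PHz.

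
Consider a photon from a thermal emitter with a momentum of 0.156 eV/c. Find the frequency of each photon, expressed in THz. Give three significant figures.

37.7 THz

(h = 6.62607015 × 10^-34 J·s, c = 2.99792458 × 10^8 m/s, 1 eV = 1.602176634 × 10^-19 J.)
First convert: p = 0.156 eV/c = 8.3371 × 10^-29 kg·m/s.
Apply f = pc/h: f = 3.772 × 10^13 Hz.
Converting to THz: f = 37.72 THz ≈ 37.7 THz.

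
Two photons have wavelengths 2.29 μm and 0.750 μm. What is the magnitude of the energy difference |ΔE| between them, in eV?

1.11 eV

Using E = hc/λ: E₁ = 8.674·10^-20 J, E₂ = 2.649·10^-19 J.
|ΔE| = |8.674·10^-20 − 2.649·10^-19| = 1.78·10^-19 J = 1.11 eV.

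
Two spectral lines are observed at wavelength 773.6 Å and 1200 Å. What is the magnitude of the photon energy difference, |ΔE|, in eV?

5.69 eV

Using E = hc/λ: E₁ = 2.5678e-18 J, E₂ = 1.6554e-18 J.
|ΔE| = |2.5678e-18 − 1.6554e-18| = 9.12e-19 J = 5.69 eV.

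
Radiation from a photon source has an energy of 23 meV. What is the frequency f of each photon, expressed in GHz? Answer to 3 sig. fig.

(h = 6.62607015e-34 J·s, 1 eV = 1.602176634e-19 J.)
In SI units: E = 23 meV = 3.6850e-21 J.
Since f = E/h for a photon, f = 5.561e12 Hz.
Converting to GHz: f = 5561 GHz ≈ 5560 GHz.

5560 GHz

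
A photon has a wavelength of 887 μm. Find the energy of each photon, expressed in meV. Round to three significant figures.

1.40 meV

Take h = 6.62607015 × 10^-34 J·s, c = 2.99792458 × 10^8 m/s, 1 eV = 1.602176634 × 10^-19 J.
In SI units: λ = 887 μm = 8.87 × 10^-4 m.
Since E = hc/λ for a photon, E = 2.240 × 10^-22 J.
Converting to meV: E = 1.398 meV ≈ 1.40 meV.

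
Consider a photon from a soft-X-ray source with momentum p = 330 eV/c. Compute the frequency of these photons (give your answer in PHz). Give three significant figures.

79.8 PHz

Take h = 6.62607015 × 10^-34 J·s, c = 2.99792458 × 10^8 m/s, 1 eV = 1.602176634 × 10^-19 J.
First convert: p = 330 eV/c = 1.7636 × 10^-25 kg·m/s.
Since f = pc/h for a photon, f = 7.979 × 10^16 Hz.
Converting to PHz: f = 79.79 PHz ≈ 79.8 PHz.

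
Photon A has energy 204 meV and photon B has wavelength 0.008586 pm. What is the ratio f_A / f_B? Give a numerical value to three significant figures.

1.41 × 10^-9

f_A = 4.933 × 10^13 Hz (from energy = 204 meV, via f = E/h).
f_B = 3.492 × 10^22 Hz (from wavelength = 0.008586 pm, via f = c/λ).
Ratio = 4.933 × 10^13 / 3.492 × 10^22 = 1.41 × 10^-9.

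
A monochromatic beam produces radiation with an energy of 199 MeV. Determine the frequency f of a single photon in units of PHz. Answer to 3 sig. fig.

Use h = 6.62607015e-34 J·s, 1 eV = 1.602176634e-19 J.
Convert to SI: E = 199 MeV = 3.1883e-11 J.
Since f = E/h for a photon, f = 4.812e22 Hz.
Converting to PHz: f = 4.812e7 PHz ≈ 4.81e7 PHz.

4.81e7 PHz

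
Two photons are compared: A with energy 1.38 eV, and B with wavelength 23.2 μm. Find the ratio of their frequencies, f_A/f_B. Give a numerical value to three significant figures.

25.8

f_A = 3.337e14 Hz (from energy = 1.38 eV, via f = E/h).
f_B = 1.292e13 Hz (from wavelength = 23.2 μm, via f = c/λ).
Ratio = 3.337e14 / 1.292e13 = 25.8.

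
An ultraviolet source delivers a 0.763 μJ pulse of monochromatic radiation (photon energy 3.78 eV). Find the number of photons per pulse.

Per-photon energy: E = 6.056e-19 J (from energy = 3.78 eV).
N = E_total / E_photon = 7.63e-7 J / 6.056e-19 J = 1.26e12.

1.26e12 photons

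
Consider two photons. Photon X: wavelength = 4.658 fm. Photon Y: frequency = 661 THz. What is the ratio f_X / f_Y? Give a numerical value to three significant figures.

9.74e7

f_X = 6.436e22 Hz (from wavelength = 4.658 fm, via f = c/λ).
f_Y = 6.610e14 Hz (from frequency = 661 THz, via f given directly).
Ratio = 6.436e22 / 6.610e14 = 9.74e7.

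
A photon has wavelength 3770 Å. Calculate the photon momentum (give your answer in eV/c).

3.29 eV/c

First convert: λ = 3770 Å = 3.77 × 10^-7 m.
The photon relation is p = h/λ, giving p = 1.758 × 10^-27 kg·m/s.
Converting to eV/c: p = 3.289 eV/c ≈ 3.29 eV/c.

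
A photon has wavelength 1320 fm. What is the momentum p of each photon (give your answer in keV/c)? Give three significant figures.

In SI units: λ = 1320 fm = 1.32e-12 m.
Since p = h/λ for a photon, p = 5.020e-22 kg·m/s.
Converting to keV/c: p = 939.3 keV/c ≈ 939 keV/c.

939 keV/c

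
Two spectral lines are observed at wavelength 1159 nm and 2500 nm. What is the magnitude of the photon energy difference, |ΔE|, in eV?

0.574 eV

Using E = hc/λ: E₁ = 1.7139 × 10^-19 J, E₂ = 7.9458 × 10^-20 J.
|ΔE| = |1.7139 × 10^-19 − 7.9458 × 10^-20| = 9.19 × 10^-20 J = 0.574 eV.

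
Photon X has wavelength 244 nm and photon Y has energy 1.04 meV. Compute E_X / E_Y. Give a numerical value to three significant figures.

E_X = 8.141e-19 J (from wavelength = 244 nm, via E = hc/λ).
E_Y = 1.666e-22 J (from energy = 1.04 meV, via E given directly).
Ratio = 8.141e-19 / 1.666e-22 = 4890.

4890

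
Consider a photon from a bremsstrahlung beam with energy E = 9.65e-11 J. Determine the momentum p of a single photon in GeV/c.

For a photon p = E/c, so p = 3.219e-19 kg·m/s.
Converting to GeV/c: p = 0.6023 GeV/c ≈ 0.602 GeV/c.

0.602 GeV/c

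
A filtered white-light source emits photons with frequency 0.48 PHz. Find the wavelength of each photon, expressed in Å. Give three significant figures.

First convert: f = 0.48 PHz = 4.8e14 Hz.
Apply λ = c/f: λ = 6.246e-7 m.
Converting to Å: λ = 6246 Å ≈ 6250 Å.

6250 Å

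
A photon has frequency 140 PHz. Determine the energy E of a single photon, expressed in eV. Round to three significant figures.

Convert to SI: f = 140 PHz = 1.4e17 Hz.
For a photon E = hf, so E = 9.276e-17 J.
Converting to eV: E = 579.0 eV ≈ 579 eV.

579 eV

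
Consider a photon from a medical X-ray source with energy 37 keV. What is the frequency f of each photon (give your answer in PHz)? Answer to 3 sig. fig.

8950 PHz

In SI units: E = 37 keV = 5.9281 × 10^-15 J.
For a photon f = E/h, so f = 8.947 × 10^18 Hz.
Converting to PHz: f = 8947 PHz ≈ 8950 PHz.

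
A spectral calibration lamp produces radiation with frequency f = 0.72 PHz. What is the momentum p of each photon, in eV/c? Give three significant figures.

2.98 eV/c

Take h = 6.62607015e-34 J·s, c = 2.99792458e8 m/s, 1 eV = 1.602176634e-19 J.
In SI units: f = 0.72 PHz = 7.2e14 Hz.
The photon relation is p = hf/c, giving p = 1.591e-27 kg·m/s.
Converting to eV/c: p = 2.978 eV/c ≈ 2.98 eV/c.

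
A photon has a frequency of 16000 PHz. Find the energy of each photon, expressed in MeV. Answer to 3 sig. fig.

(h = 6.62607015 × 10^-34 J·s, 1 eV = 1.602176634 × 10^-19 J.)
Convert to SI: f = 16000 PHz = 1.60 × 10^19 Hz.
Apply E = hf: E = 1.060 × 10^-14 J.
Converting to MeV: E = 0.06617 MeV ≈ 0.0662 MeV.

0.0662 MeV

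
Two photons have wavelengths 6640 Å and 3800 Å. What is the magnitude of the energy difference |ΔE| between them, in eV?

Using E = hc/λ: E₁ = 2.992 × 10^-19 J, E₂ = 5.227 × 10^-19 J.
|ΔE| = |2.992 × 10^-19 − 5.227 × 10^-19| = 2.24 × 10^-19 J = 1.40 eV.

1.40 eV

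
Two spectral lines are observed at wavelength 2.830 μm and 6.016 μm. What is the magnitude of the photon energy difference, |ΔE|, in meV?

232 meV

Using E = hc/λ: E₁ = 7.0192e-20 J, E₂ = 3.3019e-20 J.
|ΔE| = |7.0192e-20 − 3.3019e-20| = 3.72e-20 J = 232 meV.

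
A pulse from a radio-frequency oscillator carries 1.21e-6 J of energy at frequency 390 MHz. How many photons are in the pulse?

Per-photon energy: E = 2.584e-25 J (from frequency = 390 MHz).
N = E_total / E_photon = 1.21e-6 J / 2.584e-25 J = 4.68e18.

4.68e18 photons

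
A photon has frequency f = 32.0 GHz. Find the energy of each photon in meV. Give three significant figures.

Take h = 6.62607015 × 10^-34 J·s, 1 eV = 1.602176634 × 10^-19 J.
Convert to SI: f = 32.0 GHz = 3.20 × 10^10 Hz.
For a photon E = hf, so E = 2.120 × 10^-23 J.
Converting to meV: E = 0.1323 meV ≈ 0.132 meV.

0.132 meV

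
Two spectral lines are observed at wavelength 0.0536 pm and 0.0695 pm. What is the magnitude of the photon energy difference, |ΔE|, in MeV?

Using E = hc/λ: E₁ = 3.706·10^-12 J, E₂ = 2.858·10^-12 J.
|ΔE| = |3.706·10^-12 − 2.858·10^-12| = 8.48·10^-13 J = 5.29 MeV.

5.29 MeV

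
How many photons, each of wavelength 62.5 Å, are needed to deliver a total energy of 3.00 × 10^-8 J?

9.44 × 10^8 photons

Per-photon energy: E = 3.178 × 10^-17 J (from wavelength = 62.5 Å).
N = E_total / E_photon = 3.00 × 10^-8 J / 3.178 × 10^-17 J = 9.44 × 10^8.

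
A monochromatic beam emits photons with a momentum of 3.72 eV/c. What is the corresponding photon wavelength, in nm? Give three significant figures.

(h = 6.62607015 × 10^-34 J·s, c = 2.99792458 × 10^8 m/s, 1 eV = 1.602176634 × 10^-19 J.)
First convert: p = 3.72 eV/c = 1.9881 × 10^-27 kg·m/s.
Apply λ = h/p: λ = 3.333 × 10^-7 m.
Converting to nm: λ = 333.3 nm ≈ 333 nm.

333 nm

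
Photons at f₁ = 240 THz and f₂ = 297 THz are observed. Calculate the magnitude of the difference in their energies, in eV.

Using E = hf: E₁ = 1.590·10^-19 J, E₂ = 1.968·10^-19 J.
|ΔE| = |1.590·10^-19 − 1.968·10^-19| = 3.78·10^-20 J = 0.236 eV.

0.236 eV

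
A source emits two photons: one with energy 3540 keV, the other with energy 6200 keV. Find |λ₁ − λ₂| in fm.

150 fm

Using λ = hc/E: λ₁ = 3.502e-13 m, λ₂ = 2.000e-13 m.
|Δλ| = |3.502e-13 − 2.000e-13| = 1.50e-13 m = 150 fm.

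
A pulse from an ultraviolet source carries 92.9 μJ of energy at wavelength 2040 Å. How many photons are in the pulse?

Per-photon energy: E = 9.737 × 10^-19 J (from wavelength = 2040 Å).
N = E_total / E_photon = 9.29 × 10^-5 J / 9.737 × 10^-19 J = 9.54 × 10^13.

9.54 × 10^13 photons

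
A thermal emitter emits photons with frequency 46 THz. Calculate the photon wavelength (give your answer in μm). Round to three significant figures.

In SI units: f = 46 THz = 4.6 × 10^13 Hz.
For a photon λ = c/f, so λ = 6.517 × 10^-6 m.
Converting to μm: λ = 6.517 μm ≈ 6.52 μm.

6.52 μm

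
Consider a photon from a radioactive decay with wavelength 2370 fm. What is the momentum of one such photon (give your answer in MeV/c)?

0.523 MeV/c

In SI units: λ = 2370 fm = 2.37 × 10^-12 m.
Since p = h/λ for a photon, p = 2.796 × 10^-22 kg·m/s.
Converting to MeV/c: p = 0.5231 MeV/c ≈ 0.523 MeV/c.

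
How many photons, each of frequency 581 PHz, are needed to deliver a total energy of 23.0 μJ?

Per-photon energy: E = 3.850 × 10^-16 J (from frequency = 581 PHz).
N = E_total / E_photon = 2.30 × 10^-5 J / 3.850 × 10^-16 J = 5.97 × 10^10.

5.97 × 10^10 photons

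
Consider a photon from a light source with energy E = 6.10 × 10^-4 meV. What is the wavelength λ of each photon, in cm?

Take h = 6.62607015 × 10^-34 J·s, c = 2.99792458 × 10^8 m/s, 1 eV = 1.602176634 × 10^-19 J.
In SI units: E = 6.10 × 10^-4 meV = 9.7733 × 10^-26 J.
Since λ = hc/E for a photon, λ = 2.033 m.
Converting to cm: λ = 203.3 cm ≈ 203 cm.

203 cm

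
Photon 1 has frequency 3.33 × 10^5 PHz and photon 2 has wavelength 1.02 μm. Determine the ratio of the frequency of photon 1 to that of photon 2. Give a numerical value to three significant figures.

1.13 × 10^6

f_1 = 3.330 × 10^20 Hz (from frequency = 3.33 × 10^5 PHz, via f given directly).
f_2 = 2.939 × 10^14 Hz (from wavelength = 1.02 μm, via f = c/λ).
Ratio = 3.330 × 10^20 / 2.939 × 10^14 = 1.13 × 10^6.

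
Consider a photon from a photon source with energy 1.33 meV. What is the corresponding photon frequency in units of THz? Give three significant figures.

0.322 THz

(h = 6.62607015e-34 J·s, 1 eV = 1.602176634e-19 J.)
Convert to SI: E = 1.33 meV = 2.1309e-22 J.
For a photon f = E/h, so f = 3.216e11 Hz.
Converting to THz: f = 0.3216 THz ≈ 0.322 THz.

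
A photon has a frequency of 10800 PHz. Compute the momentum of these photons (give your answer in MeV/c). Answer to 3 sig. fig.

(h = 6.62607015·10^-34 J·s, c = 2.99792458·10^8 m/s, 1 eV = 1.602176634·10^-19 J.)
In SI units: f = 10800 PHz = 1.08·10^19 Hz.
For a photon p = hf/c, so p = 2.387·10^-23 kg·m/s.
Converting to MeV/c: p = 0.04467 MeV/c ≈ 0.0447 MeV/c.

0.0447 MeV/c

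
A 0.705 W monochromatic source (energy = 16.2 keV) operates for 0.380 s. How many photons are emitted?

Total energy: E_total = P·t = 0.705 × 0.380 = 0.2679 J.
Per-photon energy: E = 2.596 × 10^-15 J.
N = E_total / E_photon = 1.03 × 10^14.

1.03 × 10^14 photons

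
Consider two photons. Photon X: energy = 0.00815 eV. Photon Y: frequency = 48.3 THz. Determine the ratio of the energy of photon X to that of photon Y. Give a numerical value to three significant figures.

E_X = 1.306e-21 J (from energy = 0.00815 eV, via E given directly).
E_Y = 3.200e-20 J (from frequency = 48.3 THz, via E = hf).
Ratio = 1.306e-21 / 3.200e-20 = 0.0408.

0.0408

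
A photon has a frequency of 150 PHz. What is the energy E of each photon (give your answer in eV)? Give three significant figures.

620 eV

(h = 6.62607015 × 10^-34 J·s, 1 eV = 1.602176634 × 10^-19 J.)
Convert to SI: f = 150 PHz = 1.5 × 10^17 Hz.
Apply E = hf: E = 9.939 × 10^-17 J.
Converting to eV: E = 620.4 eV ≈ 620 eV.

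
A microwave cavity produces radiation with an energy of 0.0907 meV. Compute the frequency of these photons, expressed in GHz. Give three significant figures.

Use h = 6.62607015e-34 J·s, 1 eV = 1.602176634e-19 J.
First convert: E = 0.0907 meV = 1.4532e-23 J.
The photon relation is f = E/h, giving f = 2.193e10 Hz.
Converting to GHz: f = 21.93 GHz ≈ 21.9 GHz.

21.9 GHz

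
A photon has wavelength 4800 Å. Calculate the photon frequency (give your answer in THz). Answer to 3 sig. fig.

625 THz

Convert to SI: λ = 4800 Å = 4.8·10^-7 m.
Apply f = c/λ: f = 6.246·10^14 Hz.
Converting to THz: f = 624.6 THz ≈ 625 THz.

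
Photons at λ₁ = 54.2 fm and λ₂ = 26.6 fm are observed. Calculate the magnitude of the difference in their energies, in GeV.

Using E = hc/λ: E₁ = 3.665e-12 J, E₂ = 7.468e-12 J.
|ΔE| = |3.665e-12 − 7.468e-12| = 3.80e-12 J = 0.0237 GeV.

0.0237 GeV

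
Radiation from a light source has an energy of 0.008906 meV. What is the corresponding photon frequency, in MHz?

Convert to SI: E = 0.008906 meV = 1.4269e-24 J.
Apply f = E/h: f = 2.153e9 Hz.
Converting to MHz: f = 2153 MHz ≈ 2150 MHz.

2150 MHz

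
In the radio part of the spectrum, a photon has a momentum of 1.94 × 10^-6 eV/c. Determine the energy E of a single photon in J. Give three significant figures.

3.11 × 10^-25 J

(c = 2.99792458 × 10^8 m/s, 1 eV = 1.602176634 × 10^-19 J.)
First convert: p = 1.94 × 10^-6 eV/c = 1.0368 × 10^-33 kg·m/s.
Apply E = pc: E = 3.108 × 10^-25 J.
So E ≈ 3.11 × 10^-25 J.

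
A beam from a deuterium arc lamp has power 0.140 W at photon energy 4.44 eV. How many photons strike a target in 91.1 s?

1.79e19 photons

Total energy: E_total = P·t = 0.140 × 91.1 = 12.75 J.
Per-photon energy: E = 7.114e-19 J.
N = E_total / E_photon = 1.79e19.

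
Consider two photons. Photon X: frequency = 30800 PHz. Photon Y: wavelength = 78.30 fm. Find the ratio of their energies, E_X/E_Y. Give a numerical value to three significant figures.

E_X = 2.041·10^-14 J (from frequency = 30800 PHz, via E = hf).
E_Y = 2.537·10^-12 J (from wavelength = 78.30 fm, via E = hc/λ).
Ratio = 2.041·10^-14 / 2.537·10^-12 = 8.04·10^-3.

8.04·10^-3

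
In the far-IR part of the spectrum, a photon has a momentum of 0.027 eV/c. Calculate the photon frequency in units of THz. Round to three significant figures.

In SI units: p = 0.027 eV/c = 1.4430 × 10^-29 kg·m/s.
For a photon f = pc/h, so f = 6.529 × 10^12 Hz.
Converting to THz: f = 6.529 THz ≈ 6.53 THz.

6.53 THz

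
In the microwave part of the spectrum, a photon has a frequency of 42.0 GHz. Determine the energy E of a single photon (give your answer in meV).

Use h = 6.62607015 × 10^-34 J·s, 1 eV = 1.602176634 × 10^-19 J.
First convert: f = 42.0 GHz = 4.20 × 10^10 Hz.
Since E = hf for a photon, E = 2.783 × 10^-23 J.
Converting to meV: E = 0.1737 meV ≈ 0.174 meV.

0.174 meV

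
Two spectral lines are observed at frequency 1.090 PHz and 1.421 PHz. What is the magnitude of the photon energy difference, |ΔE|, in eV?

Using E = hf: E₁ = 7.2224 × 10^-19 J, E₂ = 9.4156 × 10^-19 J.
|ΔE| = |7.2224 × 10^-19 − 9.4156 × 10^-19| = 2.19 × 10^-19 J = 1.37 eV.

1.37 eV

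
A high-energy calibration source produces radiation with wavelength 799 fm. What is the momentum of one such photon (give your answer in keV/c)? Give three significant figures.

1550 keV/c

Use h = 6.62607015 × 10^-34 J·s, c = 2.99792458 × 10^8 m/s, 1 eV = 1.602176634 × 10^-19 J.
First convert: λ = 799 fm = 7.99 × 10^-13 m.
Since p = h/λ for a photon, p = 8.293 × 10^-22 kg·m/s.
Converting to keV/c: p = 1552 keV/c ≈ 1550 keV/c.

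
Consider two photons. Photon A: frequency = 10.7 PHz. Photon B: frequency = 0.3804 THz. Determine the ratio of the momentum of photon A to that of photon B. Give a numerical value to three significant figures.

p_A = 2.365·10^-26 kg·m/s (from frequency = 10.7 PHz, via p = hf/c).
p_B = 8.408·10^-31 kg·m/s (from frequency = 0.3804 THz, via p = hf/c).
Ratio = 2.365·10^-26 / 8.408·10^-31 = 2.81·10^4.

2.81·10^4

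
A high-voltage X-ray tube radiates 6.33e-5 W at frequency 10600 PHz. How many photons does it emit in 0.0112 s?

Total energy: E_total = P·t = 6.33e-5 × 0.0112 = 7.090e-7 J.
Per-photon energy: E = 7.024e-15 J.
N = E_total / E_photon = 1.01e8.

1.01e8 photons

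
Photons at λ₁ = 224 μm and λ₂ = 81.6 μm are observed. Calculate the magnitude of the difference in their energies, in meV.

9.66 meV

Using E = hc/λ: E₁ = 8.868e-22 J, E₂ = 2.434e-21 J.
|ΔE| = |8.868e-22 − 2.434e-21| = 1.55e-21 J = 9.66 meV.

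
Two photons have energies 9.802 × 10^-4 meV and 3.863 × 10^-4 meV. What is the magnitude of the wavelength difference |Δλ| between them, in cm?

Using λ = hc/E: λ₁ = 1.2649 m, λ₂ = 3.2095 m.
|Δλ| = |1.2649 − 3.2095| = 1.94 m = 194 cm.

194 cm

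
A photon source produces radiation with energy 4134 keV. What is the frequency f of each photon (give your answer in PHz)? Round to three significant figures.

Use h = 6.62607015 × 10^-34 J·s, 1 eV = 1.602176634 × 10^-19 J.
Convert to SI: E = 4134 keV = 6.6234 × 10^-13 J.
For a photon f = E/h, so f = 9.996 × 10^20 Hz.
Converting to PHz: f = 999600 PHz ≈ 1.00 × 10^6 PHz.

1.00 × 10^6 PHz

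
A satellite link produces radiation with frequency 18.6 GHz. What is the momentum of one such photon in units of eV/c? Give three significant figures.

In SI units: f = 18.6 GHz = 1.86e10 Hz.
For a photon p = hf/c, so p = 4.111e-32 kg·m/s.
Converting to eV/c: p = 7.692e-5 eV/c ≈ 7.69e-5 eV/c.

7.69e-5 eV/c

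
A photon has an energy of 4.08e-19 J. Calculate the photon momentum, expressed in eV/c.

2.55 eV/c

(c = 2.99792458e8 m/s, 1 eV = 1.602176634e-19 J.)
For a photon p = E/c, so p = 1.361e-27 kg·m/s.
Converting to eV/c: p = 2.547 eV/c ≈ 2.55 eV/c.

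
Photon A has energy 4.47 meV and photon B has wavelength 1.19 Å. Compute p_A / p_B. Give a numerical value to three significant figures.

4.29 × 10^-7

p_A = 2.389 × 10^-30 kg·m/s (from energy = 4.47 meV, via p = E/c).
p_B = 5.568 × 10^-24 kg·m/s (from wavelength = 1.19 Å, via p = h/λ).
Ratio = 2.389 × 10^-30 / 5.568 × 10^-24 = 4.29 × 10^-7.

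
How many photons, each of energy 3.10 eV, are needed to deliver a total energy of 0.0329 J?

Per-photon energy: E = 4.967 × 10^-19 J (from energy = 3.10 eV).
N = E_total / E_photon = 0.0329 J / 4.967 × 10^-19 J = 6.62 × 10^16.

6.62 × 10^16 photons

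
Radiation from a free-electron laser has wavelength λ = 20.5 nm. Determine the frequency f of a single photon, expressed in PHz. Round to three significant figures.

First convert: λ = 20.5 nm = 2.05e-8 m.
Since f = c/λ for a photon, f = 1.462e16 Hz.
Converting to PHz: f = 14.62 PHz ≈ 14.6 PHz.

14.6 PHz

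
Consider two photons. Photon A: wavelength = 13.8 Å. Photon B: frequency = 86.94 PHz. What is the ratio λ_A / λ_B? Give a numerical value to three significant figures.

0.400

λ_A = 1.380 × 10^-9 m (from wavelength = 13.8 Å, via λ given directly).
λ_B = 3.448 × 10^-9 m (from frequency = 86.94 PHz, via λ = c/f).
Ratio = 1.380 × 10^-9 / 3.448 × 10^-9 = 0.400.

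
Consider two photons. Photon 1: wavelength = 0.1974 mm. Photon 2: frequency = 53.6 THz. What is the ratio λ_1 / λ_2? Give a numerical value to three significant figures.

35.3

λ_1 = 1.974 × 10^-4 m (from wavelength = 0.1974 mm, via λ given directly).
λ_2 = 5.593 × 10^-6 m (from frequency = 53.6 THz, via λ = c/f).
Ratio = 1.974 × 10^-4 / 5.593 × 10^-6 = 35.3.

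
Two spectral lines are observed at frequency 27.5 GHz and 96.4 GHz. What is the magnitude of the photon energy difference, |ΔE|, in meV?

Using E = hf: E₁ = 1.822 × 10^-23 J, E₂ = 6.388 × 10^-23 J.
|ΔE| = |1.822 × 10^-23 − 6.388 × 10^-23| = 4.57 × 10^-23 J = 0.285 meV.

0.285 meV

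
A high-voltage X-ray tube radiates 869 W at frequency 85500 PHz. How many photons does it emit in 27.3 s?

Total energy: E_total = P·t = 869 × 27.3 = 23720 J.
Per-photon energy: E = 5.665 × 10^-14 J.
N = E_total / E_photon = 4.19 × 10^17.

4.19 × 10^17 photons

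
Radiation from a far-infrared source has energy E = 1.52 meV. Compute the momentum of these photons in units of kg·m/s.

8.12·10^-31 kg·m/s

In SI units: E = 1.52 meV = 2.4353·10^-22 J.
Since p = E/c for a photon, p = 8.123·10^-31 kg·m/s.
So p ≈ 8.12·10^-31 kg·m/s.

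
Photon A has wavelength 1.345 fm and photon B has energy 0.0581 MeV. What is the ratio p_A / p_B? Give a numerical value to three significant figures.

1.59e4

p_A = 4.926e-19 kg·m/s (from wavelength = 1.345 fm, via p = h/λ).
p_B = 3.105e-23 kg·m/s (from energy = 0.0581 MeV, via p = E/c).
Ratio = 4.926e-19 / 3.105e-23 = 1.59e4.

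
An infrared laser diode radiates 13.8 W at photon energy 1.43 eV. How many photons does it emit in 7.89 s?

4.75·10^20 photons

Total energy: E_total = P·t = 13.8 × 7.89 = 108.9 J.
Per-photon energy: E = 2.291·10^-19 J.
N = E_total / E_photon = 4.75·10^20.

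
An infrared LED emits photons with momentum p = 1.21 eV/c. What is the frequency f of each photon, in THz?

293 THz

Take h = 6.62607015e-34 J·s, c = 2.99792458e8 m/s, 1 eV = 1.602176634e-19 J.
In SI units: p = 1.21 eV/c = 6.4666e-28 kg·m/s.
The photon relation is f = pc/h, giving f = 2.926e14 Hz.
Converting to THz: f = 292.6 THz ≈ 293 THz.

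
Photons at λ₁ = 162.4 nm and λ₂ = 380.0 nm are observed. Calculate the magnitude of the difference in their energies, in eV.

Using E = hc/λ: E₁ = 1.2232 × 10^-18 J, E₂ = 5.2275 × 10^-19 J.
|ΔE| = |1.2232 × 10^-18 − 5.2275 × 10^-19| = 7.00 × 10^-19 J = 4.37 eV.

4.37 eV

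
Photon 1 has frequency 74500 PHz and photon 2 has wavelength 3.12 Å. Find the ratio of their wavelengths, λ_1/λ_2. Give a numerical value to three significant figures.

λ_1 = 4.024 × 10^-12 m (from frequency = 74500 PHz, via λ = c/f).
λ_2 = 3.120 × 10^-10 m (from wavelength = 3.12 Å, via λ given directly).
Ratio = 4.024 × 10^-12 / 3.120 × 10^-10 = 0.0129.

0.0129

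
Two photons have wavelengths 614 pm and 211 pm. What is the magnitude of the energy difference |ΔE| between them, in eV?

3860 eV

Using E = hc/λ: E₁ = 3.235 × 10^-16 J, E₂ = 9.414 × 10^-16 J.
|ΔE| = |3.235 × 10^-16 − 9.414 × 10^-16| = 6.18 × 10^-16 J = 3860 eV.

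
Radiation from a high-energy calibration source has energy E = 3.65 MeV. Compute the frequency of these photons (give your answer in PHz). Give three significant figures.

8.83 × 10^5 PHz

First convert: E = 3.65 MeV = 5.8479 × 10^-13 J.
The photon relation is f = E/h, giving f = 8.826 × 10^20 Hz.
Converting to PHz: f = 882600 PHz ≈ 8.83 × 10^5 PHz.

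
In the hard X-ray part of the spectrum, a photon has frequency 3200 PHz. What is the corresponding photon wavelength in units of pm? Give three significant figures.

Take c = 2.99792458 × 10^8 m/s.
Convert to SI: f = 3200 PHz = 3.2 × 10^18 Hz.
For a photon λ = c/f, so λ = 9.369 × 10^-11 m.
Converting to pm: λ = 93.69 pm ≈ 93.7 pm.

93.7 pm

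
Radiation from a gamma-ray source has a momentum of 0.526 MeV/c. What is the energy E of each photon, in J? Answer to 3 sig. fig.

Take c = 2.99792458e8 m/s, 1 eV = 1.602176634e-19 J.
Convert to SI: p = 0.526 MeV/c = 2.8111e-22 kg·m/s.
Apply E = pc: E = 8.427e-14 J.
So E ≈ 8.43e-14 J.

8.43e-14 J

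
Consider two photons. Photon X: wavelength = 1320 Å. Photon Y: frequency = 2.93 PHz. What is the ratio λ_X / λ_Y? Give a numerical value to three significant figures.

1.29

λ_X = 1.320 × 10^-7 m (from wavelength = 1320 Å, via λ given directly).
λ_Y = 1.023 × 10^-7 m (from frequency = 2.93 PHz, via λ = c/f).
Ratio = 1.320 × 10^-7 / 1.023 × 10^-7 = 1.29.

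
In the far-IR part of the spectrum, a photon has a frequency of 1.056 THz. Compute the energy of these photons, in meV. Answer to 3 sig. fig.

4.37 meV

(h = 6.62607015 × 10^-34 J·s, 1 eV = 1.602176634 × 10^-19 J.)
First convert: f = 1.056 THz = 1.056 × 10^12 Hz.
For a photon E = hf, so E = 6.997 × 10^-22 J.
Converting to meV: E = 4.367 meV ≈ 4.37 meV.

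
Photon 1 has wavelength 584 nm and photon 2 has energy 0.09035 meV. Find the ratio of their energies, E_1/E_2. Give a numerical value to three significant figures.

E_1 = 3.401 × 10^-19 J (from wavelength = 584 nm, via E = hc/λ).
E_2 = 1.448 × 10^-23 J (from energy = 0.09035 meV, via E given directly).
Ratio = 3.401 × 10^-19 / 1.448 × 10^-23 = 2.35 × 10^4.

2.35 × 10^4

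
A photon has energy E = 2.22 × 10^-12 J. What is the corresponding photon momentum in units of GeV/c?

0.0139 GeV/c

The photon relation is p = E/c, giving p = 7.405 × 10^-21 kg·m/s.
Converting to GeV/c: p = 0.01386 GeV/c ≈ 0.0139 GeV/c.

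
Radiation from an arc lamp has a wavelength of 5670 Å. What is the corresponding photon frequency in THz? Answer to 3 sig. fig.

First convert: λ = 5670 Å = 5.67 × 10^-7 m.
For a photon f = c/λ, so f = 5.287 × 10^14 Hz.
Converting to THz: f = 528.7 THz ≈ 529 THz.

529 THz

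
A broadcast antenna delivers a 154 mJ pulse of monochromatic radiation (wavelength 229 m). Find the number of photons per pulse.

1.78 × 10^26 photons

Per-photon energy: E = 8.674 × 10^-28 J (from wavelength = 229 m).
N = E_total / E_photon = 0.154 J / 8.674 × 10^-28 J = 1.78 × 10^26.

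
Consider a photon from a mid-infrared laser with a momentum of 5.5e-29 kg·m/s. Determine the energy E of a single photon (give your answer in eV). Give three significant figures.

Use c = 2.99792458e8 m/s, 1 eV = 1.602176634e-19 J.
For a photon E = pc, so E = 1.649e-20 J.
Converting to eV: E = 0.1029 eV ≈ 0.103 eV.

0.103 eV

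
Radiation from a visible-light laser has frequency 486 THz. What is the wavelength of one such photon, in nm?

In SI units: f = 486 THz = 4.86e14 Hz.
The photon relation is λ = c/f, giving λ = 6.169e-7 m.
Converting to nm: λ = 616.9 nm ≈ 617 nm.

617 nm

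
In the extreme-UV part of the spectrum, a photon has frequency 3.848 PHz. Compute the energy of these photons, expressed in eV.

In SI units: f = 3.848 PHz = 3.848·10^15 Hz.
Apply E = hf: E = 2.550·10^-18 J.
Converting to eV: E = 15.91 eV ≈ 15.9 eV.

15.9 eV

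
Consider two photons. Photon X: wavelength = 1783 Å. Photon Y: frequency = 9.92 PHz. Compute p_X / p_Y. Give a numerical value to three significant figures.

p_X = 3.716 × 10^-27 kg·m/s (from wavelength = 1783 Å, via p = h/λ).
p_Y = 2.193 × 10^-26 kg·m/s (from frequency = 9.92 PHz, via p = hf/c).
Ratio = 3.716 × 10^-27 / 2.193 × 10^-26 = 0.169.

0.169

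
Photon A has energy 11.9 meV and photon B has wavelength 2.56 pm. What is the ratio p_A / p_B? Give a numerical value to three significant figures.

p_A = 6.360e-30 kg·m/s (from energy = 11.9 meV, via p = E/c).
p_B = 2.588e-22 kg·m/s (from wavelength = 2.56 pm, via p = h/λ).
Ratio = 6.360e-30 / 2.588e-22 = 2.46e-8.

2.46e-8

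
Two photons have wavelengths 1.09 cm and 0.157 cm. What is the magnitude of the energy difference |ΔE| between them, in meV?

Using E = hc/λ: E₁ = 1.822 × 10^-23 J, E₂ = 1.265 × 10^-22 J.
|ΔE| = |1.822 × 10^-23 − 1.265 × 10^-22| = 1.08 × 10^-22 J = 0.676 meV.

0.676 meV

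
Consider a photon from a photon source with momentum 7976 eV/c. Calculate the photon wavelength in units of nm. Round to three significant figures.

Use h = 6.62607015 × 10^-34 J·s, c = 2.99792458 × 10^8 m/s, 1 eV = 1.602176634 × 10^-19 J.
First convert: p = 7976 eV/c = 4.2626 × 10^-24 kg·m/s.
The photon relation is λ = h/p, giving λ = 1.554 × 10^-10 m.
Converting to nm: λ = 0.1554 nm ≈ 0.155 nm.

0.155 nm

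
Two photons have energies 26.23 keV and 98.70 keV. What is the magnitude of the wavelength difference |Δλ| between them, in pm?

34.7 pm

Using λ = hc/E: λ₁ = 4.7268e-11 m, λ₂ = 1.2562e-11 m.
|Δλ| = |4.7268e-11 − 1.2562e-11| = 3.47e-11 m = 34.7 pm.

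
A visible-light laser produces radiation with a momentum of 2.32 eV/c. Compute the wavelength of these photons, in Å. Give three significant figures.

5340 Å

In SI units: p = 2.32 eV/c = 1.2399e-27 kg·m/s.
Apply λ = h/p: λ = 5.344e-7 m.
Converting to Å: λ = 5344 Å ≈ 5340 Å.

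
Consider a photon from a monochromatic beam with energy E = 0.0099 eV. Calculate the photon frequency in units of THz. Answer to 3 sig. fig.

First convert: E = 0.0099 eV = 1.5862e-21 J.
Apply f = E/h: f = 2.394e12 Hz.
Converting to THz: f = 2.394 THz ≈ 2.39 THz.

2.39 THz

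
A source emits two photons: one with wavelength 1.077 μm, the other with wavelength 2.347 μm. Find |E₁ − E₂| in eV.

Using E = hc/λ: E₁ = 1.8444 × 10^-19 J, E₂ = 8.4638 × 10^-20 J.
|ΔE| = |1.8444 × 10^-19 − 8.4638 × 10^-20| = 9.98 × 10^-20 J = 0.623 eV.

0.623 eV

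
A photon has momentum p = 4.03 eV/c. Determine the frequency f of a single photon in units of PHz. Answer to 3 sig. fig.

0.974 PHz

(h = 6.62607015 × 10^-34 J·s, c = 2.99792458 × 10^8 m/s, 1 eV = 1.602176634 × 10^-19 J.)
Convert to SI: p = 4.03 eV/c = 2.1537 × 10^-27 kg·m/s.
Since f = pc/h for a photon, f = 9.744 × 10^14 Hz.
Converting to PHz: f = 0.9744 PHz ≈ 0.974 PHz.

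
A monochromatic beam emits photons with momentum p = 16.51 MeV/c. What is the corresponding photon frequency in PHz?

Take h = 6.62607015e-34 J·s, c = 2.99792458e8 m/s, 1 eV = 1.602176634e-19 J.
In SI units: p = 16.51 MeV/c = 8.8234e-21 kg·m/s.
Apply f = pc/h: f = 3.992e21 Hz.
Converting to PHz: f = 3.992e6 PHz ≈ 3.99e6 PHz.

3.99e6 PHz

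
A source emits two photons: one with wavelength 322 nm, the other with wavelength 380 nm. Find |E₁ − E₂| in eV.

Using E = hc/λ: E₁ = 6.169·10^-19 J, E₂ = 5.227·10^-19 J.
|ΔE| = |6.169·10^-19 − 5.227·10^-19| = 9.42·10^-20 J = 0.588 eV.

0.588 eV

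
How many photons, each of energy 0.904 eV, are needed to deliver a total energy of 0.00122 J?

Per-photon energy: E = 1.448e-19 J (from energy = 0.904 eV).
N = E_total / E_photon = 0.00122 J / 1.448e-19 J = 8.42e15.

8.42e15 photons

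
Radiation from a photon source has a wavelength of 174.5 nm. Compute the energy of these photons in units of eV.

7.11 eV

First convert: λ = 174.5 nm = 1.745e-7 m.
The photon relation is E = hc/λ, giving E = 1.138e-18 J.
Converting to eV: E = 7.105 eV ≈ 7.11 eV.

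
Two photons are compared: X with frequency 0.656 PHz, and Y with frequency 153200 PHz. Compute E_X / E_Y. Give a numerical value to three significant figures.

4.28 × 10^-6

E_X = 4.347 × 10^-19 J (from frequency = 0.656 PHz, via E = hf).
E_Y = 1.015 × 10^-13 J (from frequency = 153200 PHz, via E = hf).
Ratio = 4.347 × 10^-19 / 1.015 × 10^-13 = 4.28 × 10^-6.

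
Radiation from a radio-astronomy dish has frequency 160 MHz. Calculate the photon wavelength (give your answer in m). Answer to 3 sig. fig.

1.87 m

Take c = 2.99792458 × 10^8 m/s.
Convert to SI: f = 160 MHz = 1.6 × 10^8 Hz.
For a photon λ = c/f, so λ = 1.874 m.
So λ ≈ 1.87 m.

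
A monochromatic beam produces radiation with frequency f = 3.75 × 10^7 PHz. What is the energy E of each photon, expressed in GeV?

0.155 GeV

In SI units: f = 3.75 × 10^7 PHz = 3.75 × 10^22 Hz.
Apply E = hf: E = 2.485 × 10^-11 J.
Converting to GeV: E = 0.1551 GeV ≈ 0.155 GeV.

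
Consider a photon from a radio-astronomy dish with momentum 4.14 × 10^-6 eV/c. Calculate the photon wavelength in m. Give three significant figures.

0.299 m

Use h = 6.62607015 × 10^-34 J·s, c = 2.99792458 × 10^8 m/s, 1 eV = 1.602176634 × 10^-19 J.
First convert: p = 4.14 × 10^-6 eV/c = 2.2125 × 10^-33 kg·m/s.
Since λ = h/p for a photon, λ = 0.2995 m.
So λ ≈ 0.299 m.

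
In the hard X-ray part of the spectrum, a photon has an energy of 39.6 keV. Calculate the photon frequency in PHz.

(h = 6.62607015e-34 J·s, 1 eV = 1.602176634e-19 J.)
In SI units: E = 39.6 keV = 6.3446e-15 J.
Apply f = E/h: f = 9.575e18 Hz.
Converting to PHz: f = 9575 PHz ≈ 9580 PHz.

9580 PHz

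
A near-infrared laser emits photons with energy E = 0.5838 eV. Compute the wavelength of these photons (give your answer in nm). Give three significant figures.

(h = 6.62607015·10^-34 J·s, c = 2.99792458·10^8 m/s, 1 eV = 1.602176634·10^-19 J.)
First convert: E = 0.5838 eV = 9.3535·10^-20 J.
The photon relation is λ = hc/E, giving λ = 2.124·10^-6 m.
Converting to nm: λ = 2124 nm ≈ 2120 nm.

2120 nm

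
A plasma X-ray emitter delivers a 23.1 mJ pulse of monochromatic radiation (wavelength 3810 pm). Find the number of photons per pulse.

4.43 × 10^14 photons

Per-photon energy: E = 5.214 × 10^-17 J (from wavelength = 3810 pm).
N = E_total / E_photon = 0.0231 J / 5.214 × 10^-17 J = 4.43 × 10^14.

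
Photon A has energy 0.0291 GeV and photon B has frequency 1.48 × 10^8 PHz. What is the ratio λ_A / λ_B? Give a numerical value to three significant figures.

21.0

λ_A = 4.261 × 10^-14 m (from energy = 0.0291 GeV, via λ = hc/E).
λ_B = 2.026 × 10^-15 m (from frequency = 1.48 × 10^8 PHz, via λ = c/f).
Ratio = 4.261 × 10^-14 / 2.026 × 10^-15 = 21.0.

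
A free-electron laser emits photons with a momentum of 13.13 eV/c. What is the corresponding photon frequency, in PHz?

In SI units: p = 13.13 eV/c = 7.0170 × 10^-27 kg·m/s.
Apply f = pc/h: f = 3.175 × 10^15 Hz.
Converting to PHz: f = 3.175 PHz ≈ 3.17 PHz.

3.17 PHz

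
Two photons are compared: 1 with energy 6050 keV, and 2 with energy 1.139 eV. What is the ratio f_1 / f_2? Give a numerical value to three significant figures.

f_1 = 1.463e21 Hz (from energy = 6050 keV, via f = E/h).
f_2 = 2.754e14 Hz (from energy = 1.139 eV, via f = E/h).
Ratio = 1.463e21 / 2.754e14 = 5.31e6.

5.31e6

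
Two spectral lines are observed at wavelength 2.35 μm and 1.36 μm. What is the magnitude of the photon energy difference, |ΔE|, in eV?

Using E = hc/λ: E₁ = 8.453 × 10^-20 J, E₂ = 1.461 × 10^-19 J.
|ΔE| = |8.453 × 10^-20 − 1.461 × 10^-19| = 6.15 × 10^-20 J = 0.384 eV.

0.384 eV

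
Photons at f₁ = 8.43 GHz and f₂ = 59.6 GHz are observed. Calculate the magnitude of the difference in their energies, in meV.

Using E = hf: E₁ = 5.586e-24 J, E₂ = 3.949e-23 J.
|ΔE| = |5.586e-24 − 3.949e-23| = 3.39e-23 J = 0.212 meV.

0.212 meV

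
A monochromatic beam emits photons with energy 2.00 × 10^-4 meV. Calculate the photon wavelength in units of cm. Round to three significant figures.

620 cm

In SI units: E = 2.00 × 10^-4 meV = 3.2044 × 10^-26 J.
Since λ = hc/E for a photon, λ = 6.199 m.
Converting to cm: λ = 619.9 cm ≈ 620 cm.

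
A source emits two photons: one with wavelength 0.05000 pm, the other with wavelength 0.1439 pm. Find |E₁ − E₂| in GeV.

Using E = hc/λ: E₁ = 3.9729e-12 J, E₂ = 1.3804e-12 J.
|ΔE| = |3.9729e-12 − 1.3804e-12| = 2.59e-12 J = 0.0162 GeV.

0.0162 GeV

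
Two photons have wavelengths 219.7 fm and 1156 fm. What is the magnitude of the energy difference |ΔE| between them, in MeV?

Using E = hc/λ: E₁ = 9.0416e-13 J, E₂ = 1.7184e-13 J.
|ΔE| = |9.0416e-13 − 1.7184e-13| = 7.32e-13 J = 4.57 MeV.

4.57 MeV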